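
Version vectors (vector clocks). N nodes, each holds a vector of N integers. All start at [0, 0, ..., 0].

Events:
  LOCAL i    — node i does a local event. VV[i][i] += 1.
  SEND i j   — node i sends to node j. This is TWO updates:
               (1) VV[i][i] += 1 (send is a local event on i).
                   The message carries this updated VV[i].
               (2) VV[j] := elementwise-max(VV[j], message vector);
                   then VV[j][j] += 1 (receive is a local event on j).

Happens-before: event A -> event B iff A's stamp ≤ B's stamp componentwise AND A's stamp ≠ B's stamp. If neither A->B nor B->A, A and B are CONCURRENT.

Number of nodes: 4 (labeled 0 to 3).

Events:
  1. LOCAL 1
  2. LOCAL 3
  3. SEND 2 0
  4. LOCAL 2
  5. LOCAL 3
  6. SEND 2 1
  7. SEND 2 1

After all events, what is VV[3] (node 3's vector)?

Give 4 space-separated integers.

Answer: 0 0 0 2

Derivation:
Initial: VV[0]=[0, 0, 0, 0]
Initial: VV[1]=[0, 0, 0, 0]
Initial: VV[2]=[0, 0, 0, 0]
Initial: VV[3]=[0, 0, 0, 0]
Event 1: LOCAL 1: VV[1][1]++ -> VV[1]=[0, 1, 0, 0]
Event 2: LOCAL 3: VV[3][3]++ -> VV[3]=[0, 0, 0, 1]
Event 3: SEND 2->0: VV[2][2]++ -> VV[2]=[0, 0, 1, 0], msg_vec=[0, 0, 1, 0]; VV[0]=max(VV[0],msg_vec) then VV[0][0]++ -> VV[0]=[1, 0, 1, 0]
Event 4: LOCAL 2: VV[2][2]++ -> VV[2]=[0, 0, 2, 0]
Event 5: LOCAL 3: VV[3][3]++ -> VV[3]=[0, 0, 0, 2]
Event 6: SEND 2->1: VV[2][2]++ -> VV[2]=[0, 0, 3, 0], msg_vec=[0, 0, 3, 0]; VV[1]=max(VV[1],msg_vec) then VV[1][1]++ -> VV[1]=[0, 2, 3, 0]
Event 7: SEND 2->1: VV[2][2]++ -> VV[2]=[0, 0, 4, 0], msg_vec=[0, 0, 4, 0]; VV[1]=max(VV[1],msg_vec) then VV[1][1]++ -> VV[1]=[0, 3, 4, 0]
Final vectors: VV[0]=[1, 0, 1, 0]; VV[1]=[0, 3, 4, 0]; VV[2]=[0, 0, 4, 0]; VV[3]=[0, 0, 0, 2]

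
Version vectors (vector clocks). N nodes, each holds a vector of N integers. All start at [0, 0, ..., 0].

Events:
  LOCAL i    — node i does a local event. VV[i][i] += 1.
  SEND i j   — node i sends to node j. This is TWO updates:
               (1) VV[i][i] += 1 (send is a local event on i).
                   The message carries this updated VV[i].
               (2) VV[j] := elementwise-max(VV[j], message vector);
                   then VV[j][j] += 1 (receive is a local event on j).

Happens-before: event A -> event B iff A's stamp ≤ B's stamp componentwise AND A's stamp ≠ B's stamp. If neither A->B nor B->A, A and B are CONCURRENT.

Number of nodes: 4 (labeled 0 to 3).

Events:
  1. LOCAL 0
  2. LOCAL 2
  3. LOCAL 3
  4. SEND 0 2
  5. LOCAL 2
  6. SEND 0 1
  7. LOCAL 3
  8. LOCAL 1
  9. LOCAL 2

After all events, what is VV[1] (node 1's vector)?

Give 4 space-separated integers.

Answer: 3 2 0 0

Derivation:
Initial: VV[0]=[0, 0, 0, 0]
Initial: VV[1]=[0, 0, 0, 0]
Initial: VV[2]=[0, 0, 0, 0]
Initial: VV[3]=[0, 0, 0, 0]
Event 1: LOCAL 0: VV[0][0]++ -> VV[0]=[1, 0, 0, 0]
Event 2: LOCAL 2: VV[2][2]++ -> VV[2]=[0, 0, 1, 0]
Event 3: LOCAL 3: VV[3][3]++ -> VV[3]=[0, 0, 0, 1]
Event 4: SEND 0->2: VV[0][0]++ -> VV[0]=[2, 0, 0, 0], msg_vec=[2, 0, 0, 0]; VV[2]=max(VV[2],msg_vec) then VV[2][2]++ -> VV[2]=[2, 0, 2, 0]
Event 5: LOCAL 2: VV[2][2]++ -> VV[2]=[2, 0, 3, 0]
Event 6: SEND 0->1: VV[0][0]++ -> VV[0]=[3, 0, 0, 0], msg_vec=[3, 0, 0, 0]; VV[1]=max(VV[1],msg_vec) then VV[1][1]++ -> VV[1]=[3, 1, 0, 0]
Event 7: LOCAL 3: VV[3][3]++ -> VV[3]=[0, 0, 0, 2]
Event 8: LOCAL 1: VV[1][1]++ -> VV[1]=[3, 2, 0, 0]
Event 9: LOCAL 2: VV[2][2]++ -> VV[2]=[2, 0, 4, 0]
Final vectors: VV[0]=[3, 0, 0, 0]; VV[1]=[3, 2, 0, 0]; VV[2]=[2, 0, 4, 0]; VV[3]=[0, 0, 0, 2]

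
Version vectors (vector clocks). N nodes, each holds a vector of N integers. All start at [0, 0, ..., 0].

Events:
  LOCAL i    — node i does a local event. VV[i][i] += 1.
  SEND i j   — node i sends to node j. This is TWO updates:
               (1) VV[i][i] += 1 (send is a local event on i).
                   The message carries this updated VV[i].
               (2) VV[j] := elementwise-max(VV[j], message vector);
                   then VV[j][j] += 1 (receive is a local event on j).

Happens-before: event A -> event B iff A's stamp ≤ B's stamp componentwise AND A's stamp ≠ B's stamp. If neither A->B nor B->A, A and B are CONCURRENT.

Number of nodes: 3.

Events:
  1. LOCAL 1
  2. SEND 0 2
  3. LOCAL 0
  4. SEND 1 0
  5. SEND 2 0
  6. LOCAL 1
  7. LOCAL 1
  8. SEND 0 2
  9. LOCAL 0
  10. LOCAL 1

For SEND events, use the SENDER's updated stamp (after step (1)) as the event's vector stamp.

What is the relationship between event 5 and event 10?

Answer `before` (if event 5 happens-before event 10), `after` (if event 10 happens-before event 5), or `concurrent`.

Answer: concurrent

Derivation:
Initial: VV[0]=[0, 0, 0]
Initial: VV[1]=[0, 0, 0]
Initial: VV[2]=[0, 0, 0]
Event 1: LOCAL 1: VV[1][1]++ -> VV[1]=[0, 1, 0]
Event 2: SEND 0->2: VV[0][0]++ -> VV[0]=[1, 0, 0], msg_vec=[1, 0, 0]; VV[2]=max(VV[2],msg_vec) then VV[2][2]++ -> VV[2]=[1, 0, 1]
Event 3: LOCAL 0: VV[0][0]++ -> VV[0]=[2, 0, 0]
Event 4: SEND 1->0: VV[1][1]++ -> VV[1]=[0, 2, 0], msg_vec=[0, 2, 0]; VV[0]=max(VV[0],msg_vec) then VV[0][0]++ -> VV[0]=[3, 2, 0]
Event 5: SEND 2->0: VV[2][2]++ -> VV[2]=[1, 0, 2], msg_vec=[1, 0, 2]; VV[0]=max(VV[0],msg_vec) then VV[0][0]++ -> VV[0]=[4, 2, 2]
Event 6: LOCAL 1: VV[1][1]++ -> VV[1]=[0, 3, 0]
Event 7: LOCAL 1: VV[1][1]++ -> VV[1]=[0, 4, 0]
Event 8: SEND 0->2: VV[0][0]++ -> VV[0]=[5, 2, 2], msg_vec=[5, 2, 2]; VV[2]=max(VV[2],msg_vec) then VV[2][2]++ -> VV[2]=[5, 2, 3]
Event 9: LOCAL 0: VV[0][0]++ -> VV[0]=[6, 2, 2]
Event 10: LOCAL 1: VV[1][1]++ -> VV[1]=[0, 5, 0]
Event 5 stamp: [1, 0, 2]
Event 10 stamp: [0, 5, 0]
[1, 0, 2] <= [0, 5, 0]? False
[0, 5, 0] <= [1, 0, 2]? False
Relation: concurrent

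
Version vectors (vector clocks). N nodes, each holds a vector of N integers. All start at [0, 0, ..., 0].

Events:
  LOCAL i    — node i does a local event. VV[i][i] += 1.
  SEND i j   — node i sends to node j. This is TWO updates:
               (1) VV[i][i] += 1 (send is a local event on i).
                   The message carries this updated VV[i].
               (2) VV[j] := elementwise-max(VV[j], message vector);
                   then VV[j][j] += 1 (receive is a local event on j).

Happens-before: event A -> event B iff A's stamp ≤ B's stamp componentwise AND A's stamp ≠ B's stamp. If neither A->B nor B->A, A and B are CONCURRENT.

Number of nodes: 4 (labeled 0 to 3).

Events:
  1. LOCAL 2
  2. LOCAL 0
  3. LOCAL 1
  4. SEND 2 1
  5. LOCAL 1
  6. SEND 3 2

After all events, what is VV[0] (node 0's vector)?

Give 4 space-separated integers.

Answer: 1 0 0 0

Derivation:
Initial: VV[0]=[0, 0, 0, 0]
Initial: VV[1]=[0, 0, 0, 0]
Initial: VV[2]=[0, 0, 0, 0]
Initial: VV[3]=[0, 0, 0, 0]
Event 1: LOCAL 2: VV[2][2]++ -> VV[2]=[0, 0, 1, 0]
Event 2: LOCAL 0: VV[0][0]++ -> VV[0]=[1, 0, 0, 0]
Event 3: LOCAL 1: VV[1][1]++ -> VV[1]=[0, 1, 0, 0]
Event 4: SEND 2->1: VV[2][2]++ -> VV[2]=[0, 0, 2, 0], msg_vec=[0, 0, 2, 0]; VV[1]=max(VV[1],msg_vec) then VV[1][1]++ -> VV[1]=[0, 2, 2, 0]
Event 5: LOCAL 1: VV[1][1]++ -> VV[1]=[0, 3, 2, 0]
Event 6: SEND 3->2: VV[3][3]++ -> VV[3]=[0, 0, 0, 1], msg_vec=[0, 0, 0, 1]; VV[2]=max(VV[2],msg_vec) then VV[2][2]++ -> VV[2]=[0, 0, 3, 1]
Final vectors: VV[0]=[1, 0, 0, 0]; VV[1]=[0, 3, 2, 0]; VV[2]=[0, 0, 3, 1]; VV[3]=[0, 0, 0, 1]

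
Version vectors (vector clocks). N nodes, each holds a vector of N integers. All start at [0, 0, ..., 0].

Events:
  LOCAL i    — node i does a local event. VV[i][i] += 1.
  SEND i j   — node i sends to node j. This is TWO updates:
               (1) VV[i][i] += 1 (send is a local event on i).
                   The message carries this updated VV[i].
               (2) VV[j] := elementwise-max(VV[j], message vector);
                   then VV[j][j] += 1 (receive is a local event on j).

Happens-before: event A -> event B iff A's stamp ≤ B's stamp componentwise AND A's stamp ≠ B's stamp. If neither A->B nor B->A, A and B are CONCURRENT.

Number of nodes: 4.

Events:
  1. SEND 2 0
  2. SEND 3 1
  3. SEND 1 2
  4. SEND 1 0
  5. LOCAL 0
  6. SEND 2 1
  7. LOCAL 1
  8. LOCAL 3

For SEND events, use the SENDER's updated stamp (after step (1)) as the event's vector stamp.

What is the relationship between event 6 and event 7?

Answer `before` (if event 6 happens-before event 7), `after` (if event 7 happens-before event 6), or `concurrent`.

Answer: before

Derivation:
Initial: VV[0]=[0, 0, 0, 0]
Initial: VV[1]=[0, 0, 0, 0]
Initial: VV[2]=[0, 0, 0, 0]
Initial: VV[3]=[0, 0, 0, 0]
Event 1: SEND 2->0: VV[2][2]++ -> VV[2]=[0, 0, 1, 0], msg_vec=[0, 0, 1, 0]; VV[0]=max(VV[0],msg_vec) then VV[0][0]++ -> VV[0]=[1, 0, 1, 0]
Event 2: SEND 3->1: VV[3][3]++ -> VV[3]=[0, 0, 0, 1], msg_vec=[0, 0, 0, 1]; VV[1]=max(VV[1],msg_vec) then VV[1][1]++ -> VV[1]=[0, 1, 0, 1]
Event 3: SEND 1->2: VV[1][1]++ -> VV[1]=[0, 2, 0, 1], msg_vec=[0, 2, 0, 1]; VV[2]=max(VV[2],msg_vec) then VV[2][2]++ -> VV[2]=[0, 2, 2, 1]
Event 4: SEND 1->0: VV[1][1]++ -> VV[1]=[0, 3, 0, 1], msg_vec=[0, 3, 0, 1]; VV[0]=max(VV[0],msg_vec) then VV[0][0]++ -> VV[0]=[2, 3, 1, 1]
Event 5: LOCAL 0: VV[0][0]++ -> VV[0]=[3, 3, 1, 1]
Event 6: SEND 2->1: VV[2][2]++ -> VV[2]=[0, 2, 3, 1], msg_vec=[0, 2, 3, 1]; VV[1]=max(VV[1],msg_vec) then VV[1][1]++ -> VV[1]=[0, 4, 3, 1]
Event 7: LOCAL 1: VV[1][1]++ -> VV[1]=[0, 5, 3, 1]
Event 8: LOCAL 3: VV[3][3]++ -> VV[3]=[0, 0, 0, 2]
Event 6 stamp: [0, 2, 3, 1]
Event 7 stamp: [0, 5, 3, 1]
[0, 2, 3, 1] <= [0, 5, 3, 1]? True
[0, 5, 3, 1] <= [0, 2, 3, 1]? False
Relation: before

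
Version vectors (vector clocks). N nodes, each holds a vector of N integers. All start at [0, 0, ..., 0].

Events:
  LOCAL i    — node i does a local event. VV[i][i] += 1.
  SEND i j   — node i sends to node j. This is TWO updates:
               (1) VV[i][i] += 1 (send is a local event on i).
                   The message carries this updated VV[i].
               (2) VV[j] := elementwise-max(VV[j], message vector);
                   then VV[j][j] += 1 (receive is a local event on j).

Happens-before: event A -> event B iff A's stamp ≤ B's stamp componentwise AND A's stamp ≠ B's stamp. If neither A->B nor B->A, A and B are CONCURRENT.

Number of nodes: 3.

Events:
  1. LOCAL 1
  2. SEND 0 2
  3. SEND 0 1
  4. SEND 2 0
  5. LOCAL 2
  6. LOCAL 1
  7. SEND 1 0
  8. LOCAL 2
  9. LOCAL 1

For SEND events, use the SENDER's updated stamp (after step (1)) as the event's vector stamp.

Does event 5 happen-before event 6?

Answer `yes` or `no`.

Answer: no

Derivation:
Initial: VV[0]=[0, 0, 0]
Initial: VV[1]=[0, 0, 0]
Initial: VV[2]=[0, 0, 0]
Event 1: LOCAL 1: VV[1][1]++ -> VV[1]=[0, 1, 0]
Event 2: SEND 0->2: VV[0][0]++ -> VV[0]=[1, 0, 0], msg_vec=[1, 0, 0]; VV[2]=max(VV[2],msg_vec) then VV[2][2]++ -> VV[2]=[1, 0, 1]
Event 3: SEND 0->1: VV[0][0]++ -> VV[0]=[2, 0, 0], msg_vec=[2, 0, 0]; VV[1]=max(VV[1],msg_vec) then VV[1][1]++ -> VV[1]=[2, 2, 0]
Event 4: SEND 2->0: VV[2][2]++ -> VV[2]=[1, 0, 2], msg_vec=[1, 0, 2]; VV[0]=max(VV[0],msg_vec) then VV[0][0]++ -> VV[0]=[3, 0, 2]
Event 5: LOCAL 2: VV[2][2]++ -> VV[2]=[1, 0, 3]
Event 6: LOCAL 1: VV[1][1]++ -> VV[1]=[2, 3, 0]
Event 7: SEND 1->0: VV[1][1]++ -> VV[1]=[2, 4, 0], msg_vec=[2, 4, 0]; VV[0]=max(VV[0],msg_vec) then VV[0][0]++ -> VV[0]=[4, 4, 2]
Event 8: LOCAL 2: VV[2][2]++ -> VV[2]=[1, 0, 4]
Event 9: LOCAL 1: VV[1][1]++ -> VV[1]=[2, 5, 0]
Event 5 stamp: [1, 0, 3]
Event 6 stamp: [2, 3, 0]
[1, 0, 3] <= [2, 3, 0]? False. Equal? False. Happens-before: False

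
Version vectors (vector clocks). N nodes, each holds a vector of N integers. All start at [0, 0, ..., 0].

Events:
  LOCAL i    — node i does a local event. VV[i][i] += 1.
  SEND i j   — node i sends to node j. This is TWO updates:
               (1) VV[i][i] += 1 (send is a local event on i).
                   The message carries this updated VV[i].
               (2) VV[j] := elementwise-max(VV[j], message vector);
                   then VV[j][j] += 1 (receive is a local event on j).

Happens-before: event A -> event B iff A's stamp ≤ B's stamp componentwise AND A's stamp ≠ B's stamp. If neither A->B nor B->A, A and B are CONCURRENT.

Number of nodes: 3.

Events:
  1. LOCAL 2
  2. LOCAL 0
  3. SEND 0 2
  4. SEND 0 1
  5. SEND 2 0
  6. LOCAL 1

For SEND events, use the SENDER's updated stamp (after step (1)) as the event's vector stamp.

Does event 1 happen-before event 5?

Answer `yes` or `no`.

Initial: VV[0]=[0, 0, 0]
Initial: VV[1]=[0, 0, 0]
Initial: VV[2]=[0, 0, 0]
Event 1: LOCAL 2: VV[2][2]++ -> VV[2]=[0, 0, 1]
Event 2: LOCAL 0: VV[0][0]++ -> VV[0]=[1, 0, 0]
Event 3: SEND 0->2: VV[0][0]++ -> VV[0]=[2, 0, 0], msg_vec=[2, 0, 0]; VV[2]=max(VV[2],msg_vec) then VV[2][2]++ -> VV[2]=[2, 0, 2]
Event 4: SEND 0->1: VV[0][0]++ -> VV[0]=[3, 0, 0], msg_vec=[3, 0, 0]; VV[1]=max(VV[1],msg_vec) then VV[1][1]++ -> VV[1]=[3, 1, 0]
Event 5: SEND 2->0: VV[2][2]++ -> VV[2]=[2, 0, 3], msg_vec=[2, 0, 3]; VV[0]=max(VV[0],msg_vec) then VV[0][0]++ -> VV[0]=[4, 0, 3]
Event 6: LOCAL 1: VV[1][1]++ -> VV[1]=[3, 2, 0]
Event 1 stamp: [0, 0, 1]
Event 5 stamp: [2, 0, 3]
[0, 0, 1] <= [2, 0, 3]? True. Equal? False. Happens-before: True

Answer: yes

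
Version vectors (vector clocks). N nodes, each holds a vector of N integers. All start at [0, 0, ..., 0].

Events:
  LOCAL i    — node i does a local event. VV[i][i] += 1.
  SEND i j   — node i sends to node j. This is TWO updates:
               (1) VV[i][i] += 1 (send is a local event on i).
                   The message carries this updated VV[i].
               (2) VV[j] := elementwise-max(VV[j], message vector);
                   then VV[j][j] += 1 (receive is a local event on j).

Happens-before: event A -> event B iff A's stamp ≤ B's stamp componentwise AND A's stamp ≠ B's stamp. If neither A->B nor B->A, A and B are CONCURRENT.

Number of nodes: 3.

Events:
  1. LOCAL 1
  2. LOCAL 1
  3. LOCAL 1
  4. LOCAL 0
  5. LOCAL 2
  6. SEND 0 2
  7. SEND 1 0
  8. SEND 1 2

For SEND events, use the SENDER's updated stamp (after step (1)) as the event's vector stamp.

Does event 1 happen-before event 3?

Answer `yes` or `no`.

Answer: yes

Derivation:
Initial: VV[0]=[0, 0, 0]
Initial: VV[1]=[0, 0, 0]
Initial: VV[2]=[0, 0, 0]
Event 1: LOCAL 1: VV[1][1]++ -> VV[1]=[0, 1, 0]
Event 2: LOCAL 1: VV[1][1]++ -> VV[1]=[0, 2, 0]
Event 3: LOCAL 1: VV[1][1]++ -> VV[1]=[0, 3, 0]
Event 4: LOCAL 0: VV[0][0]++ -> VV[0]=[1, 0, 0]
Event 5: LOCAL 2: VV[2][2]++ -> VV[2]=[0, 0, 1]
Event 6: SEND 0->2: VV[0][0]++ -> VV[0]=[2, 0, 0], msg_vec=[2, 0, 0]; VV[2]=max(VV[2],msg_vec) then VV[2][2]++ -> VV[2]=[2, 0, 2]
Event 7: SEND 1->0: VV[1][1]++ -> VV[1]=[0, 4, 0], msg_vec=[0, 4, 0]; VV[0]=max(VV[0],msg_vec) then VV[0][0]++ -> VV[0]=[3, 4, 0]
Event 8: SEND 1->2: VV[1][1]++ -> VV[1]=[0, 5, 0], msg_vec=[0, 5, 0]; VV[2]=max(VV[2],msg_vec) then VV[2][2]++ -> VV[2]=[2, 5, 3]
Event 1 stamp: [0, 1, 0]
Event 3 stamp: [0, 3, 0]
[0, 1, 0] <= [0, 3, 0]? True. Equal? False. Happens-before: True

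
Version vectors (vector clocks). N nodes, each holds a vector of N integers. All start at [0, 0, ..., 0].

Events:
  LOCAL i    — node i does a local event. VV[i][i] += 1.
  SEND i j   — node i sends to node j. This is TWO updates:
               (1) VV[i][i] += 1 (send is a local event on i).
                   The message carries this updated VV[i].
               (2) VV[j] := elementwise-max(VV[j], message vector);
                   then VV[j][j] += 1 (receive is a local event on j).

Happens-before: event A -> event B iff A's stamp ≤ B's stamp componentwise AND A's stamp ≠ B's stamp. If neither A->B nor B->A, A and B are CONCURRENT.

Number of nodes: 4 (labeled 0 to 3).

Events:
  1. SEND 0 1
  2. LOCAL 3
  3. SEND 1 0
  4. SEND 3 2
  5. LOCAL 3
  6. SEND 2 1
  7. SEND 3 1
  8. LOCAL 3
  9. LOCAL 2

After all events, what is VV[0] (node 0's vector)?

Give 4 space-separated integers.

Initial: VV[0]=[0, 0, 0, 0]
Initial: VV[1]=[0, 0, 0, 0]
Initial: VV[2]=[0, 0, 0, 0]
Initial: VV[3]=[0, 0, 0, 0]
Event 1: SEND 0->1: VV[0][0]++ -> VV[0]=[1, 0, 0, 0], msg_vec=[1, 0, 0, 0]; VV[1]=max(VV[1],msg_vec) then VV[1][1]++ -> VV[1]=[1, 1, 0, 0]
Event 2: LOCAL 3: VV[3][3]++ -> VV[3]=[0, 0, 0, 1]
Event 3: SEND 1->0: VV[1][1]++ -> VV[1]=[1, 2, 0, 0], msg_vec=[1, 2, 0, 0]; VV[0]=max(VV[0],msg_vec) then VV[0][0]++ -> VV[0]=[2, 2, 0, 0]
Event 4: SEND 3->2: VV[3][3]++ -> VV[3]=[0, 0, 0, 2], msg_vec=[0, 0, 0, 2]; VV[2]=max(VV[2],msg_vec) then VV[2][2]++ -> VV[2]=[0, 0, 1, 2]
Event 5: LOCAL 3: VV[3][3]++ -> VV[3]=[0, 0, 0, 3]
Event 6: SEND 2->1: VV[2][2]++ -> VV[2]=[0, 0, 2, 2], msg_vec=[0, 0, 2, 2]; VV[1]=max(VV[1],msg_vec) then VV[1][1]++ -> VV[1]=[1, 3, 2, 2]
Event 7: SEND 3->1: VV[3][3]++ -> VV[3]=[0, 0, 0, 4], msg_vec=[0, 0, 0, 4]; VV[1]=max(VV[1],msg_vec) then VV[1][1]++ -> VV[1]=[1, 4, 2, 4]
Event 8: LOCAL 3: VV[3][3]++ -> VV[3]=[0, 0, 0, 5]
Event 9: LOCAL 2: VV[2][2]++ -> VV[2]=[0, 0, 3, 2]
Final vectors: VV[0]=[2, 2, 0, 0]; VV[1]=[1, 4, 2, 4]; VV[2]=[0, 0, 3, 2]; VV[3]=[0, 0, 0, 5]

Answer: 2 2 0 0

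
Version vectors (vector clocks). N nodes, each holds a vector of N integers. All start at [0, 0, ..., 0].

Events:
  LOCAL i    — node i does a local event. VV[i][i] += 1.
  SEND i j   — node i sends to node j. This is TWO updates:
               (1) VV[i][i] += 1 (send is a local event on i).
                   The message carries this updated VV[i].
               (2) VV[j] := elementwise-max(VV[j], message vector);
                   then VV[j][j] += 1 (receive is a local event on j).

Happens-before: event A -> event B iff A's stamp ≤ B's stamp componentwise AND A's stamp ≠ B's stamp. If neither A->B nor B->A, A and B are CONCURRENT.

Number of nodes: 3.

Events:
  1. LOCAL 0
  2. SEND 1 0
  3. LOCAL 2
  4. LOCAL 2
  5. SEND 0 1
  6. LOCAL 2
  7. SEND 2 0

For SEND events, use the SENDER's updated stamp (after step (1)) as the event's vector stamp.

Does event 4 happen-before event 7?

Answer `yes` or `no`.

Initial: VV[0]=[0, 0, 0]
Initial: VV[1]=[0, 0, 0]
Initial: VV[2]=[0, 0, 0]
Event 1: LOCAL 0: VV[0][0]++ -> VV[0]=[1, 0, 0]
Event 2: SEND 1->0: VV[1][1]++ -> VV[1]=[0, 1, 0], msg_vec=[0, 1, 0]; VV[0]=max(VV[0],msg_vec) then VV[0][0]++ -> VV[0]=[2, 1, 0]
Event 3: LOCAL 2: VV[2][2]++ -> VV[2]=[0, 0, 1]
Event 4: LOCAL 2: VV[2][2]++ -> VV[2]=[0, 0, 2]
Event 5: SEND 0->1: VV[0][0]++ -> VV[0]=[3, 1, 0], msg_vec=[3, 1, 0]; VV[1]=max(VV[1],msg_vec) then VV[1][1]++ -> VV[1]=[3, 2, 0]
Event 6: LOCAL 2: VV[2][2]++ -> VV[2]=[0, 0, 3]
Event 7: SEND 2->0: VV[2][2]++ -> VV[2]=[0, 0, 4], msg_vec=[0, 0, 4]; VV[0]=max(VV[0],msg_vec) then VV[0][0]++ -> VV[0]=[4, 1, 4]
Event 4 stamp: [0, 0, 2]
Event 7 stamp: [0, 0, 4]
[0, 0, 2] <= [0, 0, 4]? True. Equal? False. Happens-before: True

Answer: yes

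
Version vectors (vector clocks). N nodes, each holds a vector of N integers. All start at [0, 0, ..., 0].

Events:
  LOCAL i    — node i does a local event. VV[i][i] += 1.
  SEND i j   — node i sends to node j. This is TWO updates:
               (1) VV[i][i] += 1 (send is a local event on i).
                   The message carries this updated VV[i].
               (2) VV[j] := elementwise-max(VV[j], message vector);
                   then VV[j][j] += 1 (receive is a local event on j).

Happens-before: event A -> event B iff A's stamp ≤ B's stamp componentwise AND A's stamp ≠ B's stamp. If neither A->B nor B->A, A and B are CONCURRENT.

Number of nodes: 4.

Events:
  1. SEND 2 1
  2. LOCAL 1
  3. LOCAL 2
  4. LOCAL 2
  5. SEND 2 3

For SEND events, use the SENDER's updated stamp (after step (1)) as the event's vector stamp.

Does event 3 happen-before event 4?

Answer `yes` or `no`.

Answer: yes

Derivation:
Initial: VV[0]=[0, 0, 0, 0]
Initial: VV[1]=[0, 0, 0, 0]
Initial: VV[2]=[0, 0, 0, 0]
Initial: VV[3]=[0, 0, 0, 0]
Event 1: SEND 2->1: VV[2][2]++ -> VV[2]=[0, 0, 1, 0], msg_vec=[0, 0, 1, 0]; VV[1]=max(VV[1],msg_vec) then VV[1][1]++ -> VV[1]=[0, 1, 1, 0]
Event 2: LOCAL 1: VV[1][1]++ -> VV[1]=[0, 2, 1, 0]
Event 3: LOCAL 2: VV[2][2]++ -> VV[2]=[0, 0, 2, 0]
Event 4: LOCAL 2: VV[2][2]++ -> VV[2]=[0, 0, 3, 0]
Event 5: SEND 2->3: VV[2][2]++ -> VV[2]=[0, 0, 4, 0], msg_vec=[0, 0, 4, 0]; VV[3]=max(VV[3],msg_vec) then VV[3][3]++ -> VV[3]=[0, 0, 4, 1]
Event 3 stamp: [0, 0, 2, 0]
Event 4 stamp: [0, 0, 3, 0]
[0, 0, 2, 0] <= [0, 0, 3, 0]? True. Equal? False. Happens-before: True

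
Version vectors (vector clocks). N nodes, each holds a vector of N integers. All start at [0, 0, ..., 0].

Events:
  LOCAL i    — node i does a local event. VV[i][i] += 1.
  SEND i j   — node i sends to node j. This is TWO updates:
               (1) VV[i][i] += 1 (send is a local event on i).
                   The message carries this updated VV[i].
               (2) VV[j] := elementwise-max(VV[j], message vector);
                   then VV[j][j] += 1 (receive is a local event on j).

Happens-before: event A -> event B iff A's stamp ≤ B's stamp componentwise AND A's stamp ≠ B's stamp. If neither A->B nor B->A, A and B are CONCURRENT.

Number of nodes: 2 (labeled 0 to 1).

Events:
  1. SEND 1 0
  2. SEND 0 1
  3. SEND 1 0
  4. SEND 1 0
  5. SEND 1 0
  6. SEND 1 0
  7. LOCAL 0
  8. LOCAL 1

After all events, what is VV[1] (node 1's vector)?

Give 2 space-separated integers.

Answer: 2 7

Derivation:
Initial: VV[0]=[0, 0]
Initial: VV[1]=[0, 0]
Event 1: SEND 1->0: VV[1][1]++ -> VV[1]=[0, 1], msg_vec=[0, 1]; VV[0]=max(VV[0],msg_vec) then VV[0][0]++ -> VV[0]=[1, 1]
Event 2: SEND 0->1: VV[0][0]++ -> VV[0]=[2, 1], msg_vec=[2, 1]; VV[1]=max(VV[1],msg_vec) then VV[1][1]++ -> VV[1]=[2, 2]
Event 3: SEND 1->0: VV[1][1]++ -> VV[1]=[2, 3], msg_vec=[2, 3]; VV[0]=max(VV[0],msg_vec) then VV[0][0]++ -> VV[0]=[3, 3]
Event 4: SEND 1->0: VV[1][1]++ -> VV[1]=[2, 4], msg_vec=[2, 4]; VV[0]=max(VV[0],msg_vec) then VV[0][0]++ -> VV[0]=[4, 4]
Event 5: SEND 1->0: VV[1][1]++ -> VV[1]=[2, 5], msg_vec=[2, 5]; VV[0]=max(VV[0],msg_vec) then VV[0][0]++ -> VV[0]=[5, 5]
Event 6: SEND 1->0: VV[1][1]++ -> VV[1]=[2, 6], msg_vec=[2, 6]; VV[0]=max(VV[0],msg_vec) then VV[0][0]++ -> VV[0]=[6, 6]
Event 7: LOCAL 0: VV[0][0]++ -> VV[0]=[7, 6]
Event 8: LOCAL 1: VV[1][1]++ -> VV[1]=[2, 7]
Final vectors: VV[0]=[7, 6]; VV[1]=[2, 7]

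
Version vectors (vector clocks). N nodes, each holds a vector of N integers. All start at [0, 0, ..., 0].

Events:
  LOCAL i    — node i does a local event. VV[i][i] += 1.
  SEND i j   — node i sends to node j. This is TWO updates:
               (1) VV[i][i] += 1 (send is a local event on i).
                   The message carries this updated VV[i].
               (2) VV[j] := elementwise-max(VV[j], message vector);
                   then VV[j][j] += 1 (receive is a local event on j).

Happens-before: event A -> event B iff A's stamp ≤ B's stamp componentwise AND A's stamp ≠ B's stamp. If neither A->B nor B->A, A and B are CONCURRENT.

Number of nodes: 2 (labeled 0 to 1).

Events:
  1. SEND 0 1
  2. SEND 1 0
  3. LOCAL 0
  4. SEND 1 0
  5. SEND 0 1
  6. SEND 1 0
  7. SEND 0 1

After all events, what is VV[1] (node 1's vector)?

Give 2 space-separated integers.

Initial: VV[0]=[0, 0]
Initial: VV[1]=[0, 0]
Event 1: SEND 0->1: VV[0][0]++ -> VV[0]=[1, 0], msg_vec=[1, 0]; VV[1]=max(VV[1],msg_vec) then VV[1][1]++ -> VV[1]=[1, 1]
Event 2: SEND 1->0: VV[1][1]++ -> VV[1]=[1, 2], msg_vec=[1, 2]; VV[0]=max(VV[0],msg_vec) then VV[0][0]++ -> VV[0]=[2, 2]
Event 3: LOCAL 0: VV[0][0]++ -> VV[0]=[3, 2]
Event 4: SEND 1->0: VV[1][1]++ -> VV[1]=[1, 3], msg_vec=[1, 3]; VV[0]=max(VV[0],msg_vec) then VV[0][0]++ -> VV[0]=[4, 3]
Event 5: SEND 0->1: VV[0][0]++ -> VV[0]=[5, 3], msg_vec=[5, 3]; VV[1]=max(VV[1],msg_vec) then VV[1][1]++ -> VV[1]=[5, 4]
Event 6: SEND 1->0: VV[1][1]++ -> VV[1]=[5, 5], msg_vec=[5, 5]; VV[0]=max(VV[0],msg_vec) then VV[0][0]++ -> VV[0]=[6, 5]
Event 7: SEND 0->1: VV[0][0]++ -> VV[0]=[7, 5], msg_vec=[7, 5]; VV[1]=max(VV[1],msg_vec) then VV[1][1]++ -> VV[1]=[7, 6]
Final vectors: VV[0]=[7, 5]; VV[1]=[7, 6]

Answer: 7 6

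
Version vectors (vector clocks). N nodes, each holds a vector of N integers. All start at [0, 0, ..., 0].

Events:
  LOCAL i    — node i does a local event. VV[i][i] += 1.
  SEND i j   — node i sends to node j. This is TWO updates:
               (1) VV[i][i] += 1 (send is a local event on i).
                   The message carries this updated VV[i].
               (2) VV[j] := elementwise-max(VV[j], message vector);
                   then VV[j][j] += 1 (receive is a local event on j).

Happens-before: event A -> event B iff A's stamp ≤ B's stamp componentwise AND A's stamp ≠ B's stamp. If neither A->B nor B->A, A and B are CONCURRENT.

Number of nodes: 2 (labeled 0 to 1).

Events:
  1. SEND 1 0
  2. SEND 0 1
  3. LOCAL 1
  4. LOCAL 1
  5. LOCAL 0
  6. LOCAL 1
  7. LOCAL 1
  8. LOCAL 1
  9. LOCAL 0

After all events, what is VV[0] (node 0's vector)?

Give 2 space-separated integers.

Initial: VV[0]=[0, 0]
Initial: VV[1]=[0, 0]
Event 1: SEND 1->0: VV[1][1]++ -> VV[1]=[0, 1], msg_vec=[0, 1]; VV[0]=max(VV[0],msg_vec) then VV[0][0]++ -> VV[0]=[1, 1]
Event 2: SEND 0->1: VV[0][0]++ -> VV[0]=[2, 1], msg_vec=[2, 1]; VV[1]=max(VV[1],msg_vec) then VV[1][1]++ -> VV[1]=[2, 2]
Event 3: LOCAL 1: VV[1][1]++ -> VV[1]=[2, 3]
Event 4: LOCAL 1: VV[1][1]++ -> VV[1]=[2, 4]
Event 5: LOCAL 0: VV[0][0]++ -> VV[0]=[3, 1]
Event 6: LOCAL 1: VV[1][1]++ -> VV[1]=[2, 5]
Event 7: LOCAL 1: VV[1][1]++ -> VV[1]=[2, 6]
Event 8: LOCAL 1: VV[1][1]++ -> VV[1]=[2, 7]
Event 9: LOCAL 0: VV[0][0]++ -> VV[0]=[4, 1]
Final vectors: VV[0]=[4, 1]; VV[1]=[2, 7]

Answer: 4 1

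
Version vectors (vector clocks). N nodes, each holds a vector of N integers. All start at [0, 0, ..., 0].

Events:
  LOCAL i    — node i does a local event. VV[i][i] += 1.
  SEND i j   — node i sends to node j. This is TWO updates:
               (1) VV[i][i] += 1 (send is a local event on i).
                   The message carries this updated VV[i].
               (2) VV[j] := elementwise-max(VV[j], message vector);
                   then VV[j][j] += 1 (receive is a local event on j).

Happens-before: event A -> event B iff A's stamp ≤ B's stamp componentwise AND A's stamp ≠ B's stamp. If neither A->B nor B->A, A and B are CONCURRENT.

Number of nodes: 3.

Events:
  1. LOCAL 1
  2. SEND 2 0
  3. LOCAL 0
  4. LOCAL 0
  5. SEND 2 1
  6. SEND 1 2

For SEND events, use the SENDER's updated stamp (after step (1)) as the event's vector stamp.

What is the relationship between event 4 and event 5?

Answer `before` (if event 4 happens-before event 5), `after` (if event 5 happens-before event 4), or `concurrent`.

Answer: concurrent

Derivation:
Initial: VV[0]=[0, 0, 0]
Initial: VV[1]=[0, 0, 0]
Initial: VV[2]=[0, 0, 0]
Event 1: LOCAL 1: VV[1][1]++ -> VV[1]=[0, 1, 0]
Event 2: SEND 2->0: VV[2][2]++ -> VV[2]=[0, 0, 1], msg_vec=[0, 0, 1]; VV[0]=max(VV[0],msg_vec) then VV[0][0]++ -> VV[0]=[1, 0, 1]
Event 3: LOCAL 0: VV[0][0]++ -> VV[0]=[2, 0, 1]
Event 4: LOCAL 0: VV[0][0]++ -> VV[0]=[3, 0, 1]
Event 5: SEND 2->1: VV[2][2]++ -> VV[2]=[0, 0, 2], msg_vec=[0, 0, 2]; VV[1]=max(VV[1],msg_vec) then VV[1][1]++ -> VV[1]=[0, 2, 2]
Event 6: SEND 1->2: VV[1][1]++ -> VV[1]=[0, 3, 2], msg_vec=[0, 3, 2]; VV[2]=max(VV[2],msg_vec) then VV[2][2]++ -> VV[2]=[0, 3, 3]
Event 4 stamp: [3, 0, 1]
Event 5 stamp: [0, 0, 2]
[3, 0, 1] <= [0, 0, 2]? False
[0, 0, 2] <= [3, 0, 1]? False
Relation: concurrent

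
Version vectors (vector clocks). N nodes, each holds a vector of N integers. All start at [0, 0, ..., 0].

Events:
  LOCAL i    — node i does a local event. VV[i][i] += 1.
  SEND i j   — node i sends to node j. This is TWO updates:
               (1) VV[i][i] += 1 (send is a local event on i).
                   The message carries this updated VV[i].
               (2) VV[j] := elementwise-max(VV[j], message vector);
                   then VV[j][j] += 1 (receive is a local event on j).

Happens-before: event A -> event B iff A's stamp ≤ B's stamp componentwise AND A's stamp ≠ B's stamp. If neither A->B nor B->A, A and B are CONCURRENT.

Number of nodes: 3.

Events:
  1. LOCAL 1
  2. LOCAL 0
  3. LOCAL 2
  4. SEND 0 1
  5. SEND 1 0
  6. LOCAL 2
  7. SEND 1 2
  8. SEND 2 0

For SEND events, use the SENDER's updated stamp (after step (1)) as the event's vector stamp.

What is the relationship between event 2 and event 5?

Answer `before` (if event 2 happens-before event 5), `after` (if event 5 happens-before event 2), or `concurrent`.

Initial: VV[0]=[0, 0, 0]
Initial: VV[1]=[0, 0, 0]
Initial: VV[2]=[0, 0, 0]
Event 1: LOCAL 1: VV[1][1]++ -> VV[1]=[0, 1, 0]
Event 2: LOCAL 0: VV[0][0]++ -> VV[0]=[1, 0, 0]
Event 3: LOCAL 2: VV[2][2]++ -> VV[2]=[0, 0, 1]
Event 4: SEND 0->1: VV[0][0]++ -> VV[0]=[2, 0, 0], msg_vec=[2, 0, 0]; VV[1]=max(VV[1],msg_vec) then VV[1][1]++ -> VV[1]=[2, 2, 0]
Event 5: SEND 1->0: VV[1][1]++ -> VV[1]=[2, 3, 0], msg_vec=[2, 3, 0]; VV[0]=max(VV[0],msg_vec) then VV[0][0]++ -> VV[0]=[3, 3, 0]
Event 6: LOCAL 2: VV[2][2]++ -> VV[2]=[0, 0, 2]
Event 7: SEND 1->2: VV[1][1]++ -> VV[1]=[2, 4, 0], msg_vec=[2, 4, 0]; VV[2]=max(VV[2],msg_vec) then VV[2][2]++ -> VV[2]=[2, 4, 3]
Event 8: SEND 2->0: VV[2][2]++ -> VV[2]=[2, 4, 4], msg_vec=[2, 4, 4]; VV[0]=max(VV[0],msg_vec) then VV[0][0]++ -> VV[0]=[4, 4, 4]
Event 2 stamp: [1, 0, 0]
Event 5 stamp: [2, 3, 0]
[1, 0, 0] <= [2, 3, 0]? True
[2, 3, 0] <= [1, 0, 0]? False
Relation: before

Answer: before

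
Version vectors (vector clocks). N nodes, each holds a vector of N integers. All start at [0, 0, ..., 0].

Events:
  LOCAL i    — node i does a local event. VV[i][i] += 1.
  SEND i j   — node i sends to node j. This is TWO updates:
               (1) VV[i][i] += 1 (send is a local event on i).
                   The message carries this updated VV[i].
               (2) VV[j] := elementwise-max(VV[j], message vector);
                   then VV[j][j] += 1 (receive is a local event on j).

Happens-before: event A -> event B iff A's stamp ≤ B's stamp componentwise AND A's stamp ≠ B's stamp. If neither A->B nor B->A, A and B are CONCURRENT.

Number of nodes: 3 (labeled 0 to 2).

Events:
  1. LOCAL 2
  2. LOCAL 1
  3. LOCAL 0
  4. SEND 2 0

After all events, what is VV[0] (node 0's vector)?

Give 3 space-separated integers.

Initial: VV[0]=[0, 0, 0]
Initial: VV[1]=[0, 0, 0]
Initial: VV[2]=[0, 0, 0]
Event 1: LOCAL 2: VV[2][2]++ -> VV[2]=[0, 0, 1]
Event 2: LOCAL 1: VV[1][1]++ -> VV[1]=[0, 1, 0]
Event 3: LOCAL 0: VV[0][0]++ -> VV[0]=[1, 0, 0]
Event 4: SEND 2->0: VV[2][2]++ -> VV[2]=[0, 0, 2], msg_vec=[0, 0, 2]; VV[0]=max(VV[0],msg_vec) then VV[0][0]++ -> VV[0]=[2, 0, 2]
Final vectors: VV[0]=[2, 0, 2]; VV[1]=[0, 1, 0]; VV[2]=[0, 0, 2]

Answer: 2 0 2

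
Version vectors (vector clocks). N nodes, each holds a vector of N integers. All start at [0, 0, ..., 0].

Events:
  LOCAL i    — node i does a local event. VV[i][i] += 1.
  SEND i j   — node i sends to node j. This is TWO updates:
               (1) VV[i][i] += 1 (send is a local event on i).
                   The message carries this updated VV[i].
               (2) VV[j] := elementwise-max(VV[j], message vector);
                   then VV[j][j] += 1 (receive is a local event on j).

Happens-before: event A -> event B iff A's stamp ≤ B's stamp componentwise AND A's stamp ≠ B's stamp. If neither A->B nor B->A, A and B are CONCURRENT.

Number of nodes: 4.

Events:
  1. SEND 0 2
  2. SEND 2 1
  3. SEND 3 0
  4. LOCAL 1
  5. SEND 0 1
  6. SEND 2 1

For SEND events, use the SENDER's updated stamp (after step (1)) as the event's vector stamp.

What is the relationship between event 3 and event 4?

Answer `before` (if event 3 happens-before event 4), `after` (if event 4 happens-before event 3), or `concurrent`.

Initial: VV[0]=[0, 0, 0, 0]
Initial: VV[1]=[0, 0, 0, 0]
Initial: VV[2]=[0, 0, 0, 0]
Initial: VV[3]=[0, 0, 0, 0]
Event 1: SEND 0->2: VV[0][0]++ -> VV[0]=[1, 0, 0, 0], msg_vec=[1, 0, 0, 0]; VV[2]=max(VV[2],msg_vec) then VV[2][2]++ -> VV[2]=[1, 0, 1, 0]
Event 2: SEND 2->1: VV[2][2]++ -> VV[2]=[1, 0, 2, 0], msg_vec=[1, 0, 2, 0]; VV[1]=max(VV[1],msg_vec) then VV[1][1]++ -> VV[1]=[1, 1, 2, 0]
Event 3: SEND 3->0: VV[3][3]++ -> VV[3]=[0, 0, 0, 1], msg_vec=[0, 0, 0, 1]; VV[0]=max(VV[0],msg_vec) then VV[0][0]++ -> VV[0]=[2, 0, 0, 1]
Event 4: LOCAL 1: VV[1][1]++ -> VV[1]=[1, 2, 2, 0]
Event 5: SEND 0->1: VV[0][0]++ -> VV[0]=[3, 0, 0, 1], msg_vec=[3, 0, 0, 1]; VV[1]=max(VV[1],msg_vec) then VV[1][1]++ -> VV[1]=[3, 3, 2, 1]
Event 6: SEND 2->1: VV[2][2]++ -> VV[2]=[1, 0, 3, 0], msg_vec=[1, 0, 3, 0]; VV[1]=max(VV[1],msg_vec) then VV[1][1]++ -> VV[1]=[3, 4, 3, 1]
Event 3 stamp: [0, 0, 0, 1]
Event 4 stamp: [1, 2, 2, 0]
[0, 0, 0, 1] <= [1, 2, 2, 0]? False
[1, 2, 2, 0] <= [0, 0, 0, 1]? False
Relation: concurrent

Answer: concurrent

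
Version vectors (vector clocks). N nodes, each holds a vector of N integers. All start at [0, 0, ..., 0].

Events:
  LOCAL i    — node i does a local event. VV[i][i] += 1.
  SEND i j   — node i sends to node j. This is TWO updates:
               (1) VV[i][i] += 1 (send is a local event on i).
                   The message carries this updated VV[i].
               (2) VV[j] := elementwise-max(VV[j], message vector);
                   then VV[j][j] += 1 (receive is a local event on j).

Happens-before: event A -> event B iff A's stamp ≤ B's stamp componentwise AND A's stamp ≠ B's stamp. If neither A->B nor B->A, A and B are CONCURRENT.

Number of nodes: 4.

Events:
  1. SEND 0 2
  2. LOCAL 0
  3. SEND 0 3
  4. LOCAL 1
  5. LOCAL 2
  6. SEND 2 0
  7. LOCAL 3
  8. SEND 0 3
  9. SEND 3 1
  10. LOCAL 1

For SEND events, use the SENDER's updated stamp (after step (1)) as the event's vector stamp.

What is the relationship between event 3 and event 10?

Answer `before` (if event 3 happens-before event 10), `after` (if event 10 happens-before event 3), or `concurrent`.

Answer: before

Derivation:
Initial: VV[0]=[0, 0, 0, 0]
Initial: VV[1]=[0, 0, 0, 0]
Initial: VV[2]=[0, 0, 0, 0]
Initial: VV[3]=[0, 0, 0, 0]
Event 1: SEND 0->2: VV[0][0]++ -> VV[0]=[1, 0, 0, 0], msg_vec=[1, 0, 0, 0]; VV[2]=max(VV[2],msg_vec) then VV[2][2]++ -> VV[2]=[1, 0, 1, 0]
Event 2: LOCAL 0: VV[0][0]++ -> VV[0]=[2, 0, 0, 0]
Event 3: SEND 0->3: VV[0][0]++ -> VV[0]=[3, 0, 0, 0], msg_vec=[3, 0, 0, 0]; VV[3]=max(VV[3],msg_vec) then VV[3][3]++ -> VV[3]=[3, 0, 0, 1]
Event 4: LOCAL 1: VV[1][1]++ -> VV[1]=[0, 1, 0, 0]
Event 5: LOCAL 2: VV[2][2]++ -> VV[2]=[1, 0, 2, 0]
Event 6: SEND 2->0: VV[2][2]++ -> VV[2]=[1, 0, 3, 0], msg_vec=[1, 0, 3, 0]; VV[0]=max(VV[0],msg_vec) then VV[0][0]++ -> VV[0]=[4, 0, 3, 0]
Event 7: LOCAL 3: VV[3][3]++ -> VV[3]=[3, 0, 0, 2]
Event 8: SEND 0->3: VV[0][0]++ -> VV[0]=[5, 0, 3, 0], msg_vec=[5, 0, 3, 0]; VV[3]=max(VV[3],msg_vec) then VV[3][3]++ -> VV[3]=[5, 0, 3, 3]
Event 9: SEND 3->1: VV[3][3]++ -> VV[3]=[5, 0, 3, 4], msg_vec=[5, 0, 3, 4]; VV[1]=max(VV[1],msg_vec) then VV[1][1]++ -> VV[1]=[5, 2, 3, 4]
Event 10: LOCAL 1: VV[1][1]++ -> VV[1]=[5, 3, 3, 4]
Event 3 stamp: [3, 0, 0, 0]
Event 10 stamp: [5, 3, 3, 4]
[3, 0, 0, 0] <= [5, 3, 3, 4]? True
[5, 3, 3, 4] <= [3, 0, 0, 0]? False
Relation: before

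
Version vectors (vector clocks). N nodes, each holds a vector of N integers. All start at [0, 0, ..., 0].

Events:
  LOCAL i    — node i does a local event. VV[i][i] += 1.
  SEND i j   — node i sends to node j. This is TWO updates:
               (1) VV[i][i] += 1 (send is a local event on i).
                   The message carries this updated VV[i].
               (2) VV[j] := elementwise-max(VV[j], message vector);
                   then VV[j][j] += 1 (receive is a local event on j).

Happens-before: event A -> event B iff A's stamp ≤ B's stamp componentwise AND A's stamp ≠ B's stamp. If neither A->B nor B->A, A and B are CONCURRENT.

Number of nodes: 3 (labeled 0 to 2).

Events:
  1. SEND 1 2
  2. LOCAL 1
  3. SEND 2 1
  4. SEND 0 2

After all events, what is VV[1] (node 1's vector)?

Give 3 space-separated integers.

Answer: 0 3 2

Derivation:
Initial: VV[0]=[0, 0, 0]
Initial: VV[1]=[0, 0, 0]
Initial: VV[2]=[0, 0, 0]
Event 1: SEND 1->2: VV[1][1]++ -> VV[1]=[0, 1, 0], msg_vec=[0, 1, 0]; VV[2]=max(VV[2],msg_vec) then VV[2][2]++ -> VV[2]=[0, 1, 1]
Event 2: LOCAL 1: VV[1][1]++ -> VV[1]=[0, 2, 0]
Event 3: SEND 2->1: VV[2][2]++ -> VV[2]=[0, 1, 2], msg_vec=[0, 1, 2]; VV[1]=max(VV[1],msg_vec) then VV[1][1]++ -> VV[1]=[0, 3, 2]
Event 4: SEND 0->2: VV[0][0]++ -> VV[0]=[1, 0, 0], msg_vec=[1, 0, 0]; VV[2]=max(VV[2],msg_vec) then VV[2][2]++ -> VV[2]=[1, 1, 3]
Final vectors: VV[0]=[1, 0, 0]; VV[1]=[0, 3, 2]; VV[2]=[1, 1, 3]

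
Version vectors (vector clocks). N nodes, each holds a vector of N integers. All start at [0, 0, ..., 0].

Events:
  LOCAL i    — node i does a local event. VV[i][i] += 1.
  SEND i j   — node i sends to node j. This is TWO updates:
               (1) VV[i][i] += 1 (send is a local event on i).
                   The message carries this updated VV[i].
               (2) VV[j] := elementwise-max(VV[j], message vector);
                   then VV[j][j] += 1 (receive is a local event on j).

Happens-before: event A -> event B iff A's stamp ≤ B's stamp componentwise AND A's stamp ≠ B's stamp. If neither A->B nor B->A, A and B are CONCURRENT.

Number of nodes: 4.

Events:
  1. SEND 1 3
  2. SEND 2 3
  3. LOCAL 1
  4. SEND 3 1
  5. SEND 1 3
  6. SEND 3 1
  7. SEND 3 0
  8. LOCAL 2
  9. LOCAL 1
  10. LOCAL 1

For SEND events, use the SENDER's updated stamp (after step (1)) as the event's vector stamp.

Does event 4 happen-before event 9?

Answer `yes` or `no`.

Answer: yes

Derivation:
Initial: VV[0]=[0, 0, 0, 0]
Initial: VV[1]=[0, 0, 0, 0]
Initial: VV[2]=[0, 0, 0, 0]
Initial: VV[3]=[0, 0, 0, 0]
Event 1: SEND 1->3: VV[1][1]++ -> VV[1]=[0, 1, 0, 0], msg_vec=[0, 1, 0, 0]; VV[3]=max(VV[3],msg_vec) then VV[3][3]++ -> VV[3]=[0, 1, 0, 1]
Event 2: SEND 2->3: VV[2][2]++ -> VV[2]=[0, 0, 1, 0], msg_vec=[0, 0, 1, 0]; VV[3]=max(VV[3],msg_vec) then VV[3][3]++ -> VV[3]=[0, 1, 1, 2]
Event 3: LOCAL 1: VV[1][1]++ -> VV[1]=[0, 2, 0, 0]
Event 4: SEND 3->1: VV[3][3]++ -> VV[3]=[0, 1, 1, 3], msg_vec=[0, 1, 1, 3]; VV[1]=max(VV[1],msg_vec) then VV[1][1]++ -> VV[1]=[0, 3, 1, 3]
Event 5: SEND 1->3: VV[1][1]++ -> VV[1]=[0, 4, 1, 3], msg_vec=[0, 4, 1, 3]; VV[3]=max(VV[3],msg_vec) then VV[3][3]++ -> VV[3]=[0, 4, 1, 4]
Event 6: SEND 3->1: VV[3][3]++ -> VV[3]=[0, 4, 1, 5], msg_vec=[0, 4, 1, 5]; VV[1]=max(VV[1],msg_vec) then VV[1][1]++ -> VV[1]=[0, 5, 1, 5]
Event 7: SEND 3->0: VV[3][3]++ -> VV[3]=[0, 4, 1, 6], msg_vec=[0, 4, 1, 6]; VV[0]=max(VV[0],msg_vec) then VV[0][0]++ -> VV[0]=[1, 4, 1, 6]
Event 8: LOCAL 2: VV[2][2]++ -> VV[2]=[0, 0, 2, 0]
Event 9: LOCAL 1: VV[1][1]++ -> VV[1]=[0, 6, 1, 5]
Event 10: LOCAL 1: VV[1][1]++ -> VV[1]=[0, 7, 1, 5]
Event 4 stamp: [0, 1, 1, 3]
Event 9 stamp: [0, 6, 1, 5]
[0, 1, 1, 3] <= [0, 6, 1, 5]? True. Equal? False. Happens-before: True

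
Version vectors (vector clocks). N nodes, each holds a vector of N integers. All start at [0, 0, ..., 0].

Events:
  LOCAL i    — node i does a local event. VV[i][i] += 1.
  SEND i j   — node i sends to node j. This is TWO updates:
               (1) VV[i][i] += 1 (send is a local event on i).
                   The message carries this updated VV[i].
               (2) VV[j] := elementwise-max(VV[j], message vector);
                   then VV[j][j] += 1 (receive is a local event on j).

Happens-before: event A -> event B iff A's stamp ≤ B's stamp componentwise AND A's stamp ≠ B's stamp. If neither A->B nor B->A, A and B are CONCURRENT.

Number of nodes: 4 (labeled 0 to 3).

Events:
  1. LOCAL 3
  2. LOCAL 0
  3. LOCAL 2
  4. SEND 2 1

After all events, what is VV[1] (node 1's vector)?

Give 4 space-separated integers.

Initial: VV[0]=[0, 0, 0, 0]
Initial: VV[1]=[0, 0, 0, 0]
Initial: VV[2]=[0, 0, 0, 0]
Initial: VV[3]=[0, 0, 0, 0]
Event 1: LOCAL 3: VV[3][3]++ -> VV[3]=[0, 0, 0, 1]
Event 2: LOCAL 0: VV[0][0]++ -> VV[0]=[1, 0, 0, 0]
Event 3: LOCAL 2: VV[2][2]++ -> VV[2]=[0, 0, 1, 0]
Event 4: SEND 2->1: VV[2][2]++ -> VV[2]=[0, 0, 2, 0], msg_vec=[0, 0, 2, 0]; VV[1]=max(VV[1],msg_vec) then VV[1][1]++ -> VV[1]=[0, 1, 2, 0]
Final vectors: VV[0]=[1, 0, 0, 0]; VV[1]=[0, 1, 2, 0]; VV[2]=[0, 0, 2, 0]; VV[3]=[0, 0, 0, 1]

Answer: 0 1 2 0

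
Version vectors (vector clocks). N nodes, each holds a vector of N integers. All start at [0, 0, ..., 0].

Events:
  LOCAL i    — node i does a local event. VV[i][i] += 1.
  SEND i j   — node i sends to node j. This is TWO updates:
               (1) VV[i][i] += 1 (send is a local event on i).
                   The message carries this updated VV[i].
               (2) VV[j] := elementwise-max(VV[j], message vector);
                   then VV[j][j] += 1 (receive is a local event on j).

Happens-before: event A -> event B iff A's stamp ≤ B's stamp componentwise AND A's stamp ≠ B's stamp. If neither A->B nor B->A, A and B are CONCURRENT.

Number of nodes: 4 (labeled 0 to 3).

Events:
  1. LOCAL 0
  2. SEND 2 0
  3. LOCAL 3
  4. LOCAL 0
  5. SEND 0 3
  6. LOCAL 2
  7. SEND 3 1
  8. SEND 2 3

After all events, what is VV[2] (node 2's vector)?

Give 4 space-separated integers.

Initial: VV[0]=[0, 0, 0, 0]
Initial: VV[1]=[0, 0, 0, 0]
Initial: VV[2]=[0, 0, 0, 0]
Initial: VV[3]=[0, 0, 0, 0]
Event 1: LOCAL 0: VV[0][0]++ -> VV[0]=[1, 0, 0, 0]
Event 2: SEND 2->0: VV[2][2]++ -> VV[2]=[0, 0, 1, 0], msg_vec=[0, 0, 1, 0]; VV[0]=max(VV[0],msg_vec) then VV[0][0]++ -> VV[0]=[2, 0, 1, 0]
Event 3: LOCAL 3: VV[3][3]++ -> VV[3]=[0, 0, 0, 1]
Event 4: LOCAL 0: VV[0][0]++ -> VV[0]=[3, 0, 1, 0]
Event 5: SEND 0->3: VV[0][0]++ -> VV[0]=[4, 0, 1, 0], msg_vec=[4, 0, 1, 0]; VV[3]=max(VV[3],msg_vec) then VV[3][3]++ -> VV[3]=[4, 0, 1, 2]
Event 6: LOCAL 2: VV[2][2]++ -> VV[2]=[0, 0, 2, 0]
Event 7: SEND 3->1: VV[3][3]++ -> VV[3]=[4, 0, 1, 3], msg_vec=[4, 0, 1, 3]; VV[1]=max(VV[1],msg_vec) then VV[1][1]++ -> VV[1]=[4, 1, 1, 3]
Event 8: SEND 2->3: VV[2][2]++ -> VV[2]=[0, 0, 3, 0], msg_vec=[0, 0, 3, 0]; VV[3]=max(VV[3],msg_vec) then VV[3][3]++ -> VV[3]=[4, 0, 3, 4]
Final vectors: VV[0]=[4, 0, 1, 0]; VV[1]=[4, 1, 1, 3]; VV[2]=[0, 0, 3, 0]; VV[3]=[4, 0, 3, 4]

Answer: 0 0 3 0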